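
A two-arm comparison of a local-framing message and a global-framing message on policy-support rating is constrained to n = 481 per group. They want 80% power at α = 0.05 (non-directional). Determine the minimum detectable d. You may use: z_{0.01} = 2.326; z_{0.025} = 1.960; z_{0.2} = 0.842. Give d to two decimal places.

For two independent groups of n = 481 each: d_min = (z_{α/2} + z_β)·√(2/n).
z-sum = 1.960 + 0.842 = 2.802.
d_min = 2.802 × √(2/481) = 2.802 × 0.0645 = 0.181.

d_min ≈ 0.18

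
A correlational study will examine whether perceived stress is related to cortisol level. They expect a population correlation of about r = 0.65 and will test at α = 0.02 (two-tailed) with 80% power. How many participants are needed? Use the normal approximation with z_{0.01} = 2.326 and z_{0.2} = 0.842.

Fisher's z: C = ½·ln((1+r)/(1−r)) = ½·ln(4.7143) = 0.7753.
n = ((z_{α/2} + z_β)/C)² + 3.
(2.326 + 0.842) / 0.7753 = 3.168 / 0.7753 = 4.086.
n = 4.086² + 3 = 16.70 + 3 = 19.7.
Round up.

n = 20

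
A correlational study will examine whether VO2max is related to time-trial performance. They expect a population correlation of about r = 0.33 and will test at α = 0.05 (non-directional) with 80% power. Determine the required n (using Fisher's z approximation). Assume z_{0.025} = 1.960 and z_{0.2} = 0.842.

n = 70

Fisher's z: C = ½·ln((1+r)/(1−r)) = ½·ln(1.9851) = 0.3428.
n = ((z_{α/2} + z_β)/C)² + 3.
(1.960 + 0.842) / 0.3428 = 2.802 / 0.3428 = 8.174.
n = 8.174² + 3 = 66.81 + 3 = 69.8.
Round up.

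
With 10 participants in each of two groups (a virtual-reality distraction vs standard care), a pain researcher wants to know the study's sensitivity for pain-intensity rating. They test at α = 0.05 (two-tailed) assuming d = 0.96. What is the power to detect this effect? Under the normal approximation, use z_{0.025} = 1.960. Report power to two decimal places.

power ≈ 0.57

For two equal groups, power = Φ(d·√(n/2) − z_{α/2}).
d·√(n/2) = 0.96 × √(10/2) = 0.96 × 2.236 = 2.147.
z_β = 2.147 − 1.960 = 0.187.
Power = Φ(0.187) = 0.574.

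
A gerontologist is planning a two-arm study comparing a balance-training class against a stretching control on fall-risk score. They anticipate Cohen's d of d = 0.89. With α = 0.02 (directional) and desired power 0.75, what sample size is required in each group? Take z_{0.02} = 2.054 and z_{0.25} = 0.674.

n = 19 per group

For two independent groups with equal n: n = 2·((z_{α} + z_β) / d)².
z_{α} + z_β = 2.054 + 0.674 = 2.728.
n = 2 × (2.728 / 0.89)² = 2 × 3.065² = 2 × 9.40 = 18.8.
Round up to the next whole participant.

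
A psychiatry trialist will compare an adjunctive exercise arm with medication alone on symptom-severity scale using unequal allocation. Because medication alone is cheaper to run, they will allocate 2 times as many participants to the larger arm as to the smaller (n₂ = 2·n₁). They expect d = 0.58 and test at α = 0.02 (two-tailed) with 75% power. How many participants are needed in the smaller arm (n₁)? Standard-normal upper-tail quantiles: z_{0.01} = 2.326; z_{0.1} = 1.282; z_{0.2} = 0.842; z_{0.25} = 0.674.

With allocation ratio k = n₂/n₁ = 2, Var(x̄₁−x̄₂) = σ²(1/n₁ + 1/(k·n₁)) = σ²·(k+1)/(k·n₁).
So n₁ = (1 + 1/k)·((z_{α/2} + z_β)/d)² = 1.500 × (3.000/0.58)².
n₁ = 1.500 × 26.75 = 40.1.
Round up: n₁ = 41, giving n₂ = 2 × 41 = 82.

n₁ = 41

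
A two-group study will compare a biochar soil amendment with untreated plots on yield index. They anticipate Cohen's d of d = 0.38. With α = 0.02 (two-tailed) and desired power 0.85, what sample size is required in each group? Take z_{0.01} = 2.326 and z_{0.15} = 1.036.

n = 157 per group

For two independent groups with equal n: n = 2·((z_{α/2} + z_β) / d)².
z_{α/2} + z_β = 2.326 + 1.036 = 3.362.
n = 2 × (3.362 / 0.38)² = 2 × 8.847² = 2 × 78.28 = 156.6.
Round up to the next whole participant.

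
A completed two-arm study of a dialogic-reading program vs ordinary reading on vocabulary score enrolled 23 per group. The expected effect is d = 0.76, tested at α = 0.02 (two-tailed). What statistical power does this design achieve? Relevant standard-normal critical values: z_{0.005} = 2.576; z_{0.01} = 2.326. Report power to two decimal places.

power ≈ 0.60

For two equal groups, power = Φ(d·√(n/2) − z_{α/2}).
d·√(n/2) = 0.76 × √(23/2) = 0.76 × 3.391 = 2.577.
z_β = 2.577 − 2.326 = 0.251.
Power = Φ(0.251) = 0.599.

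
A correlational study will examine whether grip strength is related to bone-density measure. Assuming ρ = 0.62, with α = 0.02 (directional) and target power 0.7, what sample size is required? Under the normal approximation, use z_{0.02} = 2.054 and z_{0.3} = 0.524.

n = 16

Fisher's z: C = ½·ln((1+r)/(1−r)) = ½·ln(4.2632) = 0.7250.
n = ((z_{α} + z_β)/C)² + 3.
(2.054 + 0.524) / 0.7250 = 2.578 / 0.7250 = 3.556.
n = 3.556² + 3 = 12.64 + 3 = 15.6.
Round up.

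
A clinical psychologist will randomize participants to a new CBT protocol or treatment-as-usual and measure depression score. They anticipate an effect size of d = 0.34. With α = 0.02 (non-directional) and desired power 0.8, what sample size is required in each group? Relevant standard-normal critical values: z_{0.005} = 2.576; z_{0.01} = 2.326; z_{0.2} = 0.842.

For two independent groups with equal n: n = 2·((z_{α/2} + z_β) / d)².
z_{α/2} + z_β = 2.326 + 0.842 = 3.168.
n = 2 × (3.168 / 0.34)² = 2 × 9.318² = 2 × 86.82 = 173.6.
Round up to the next whole participant.

n = 174 per group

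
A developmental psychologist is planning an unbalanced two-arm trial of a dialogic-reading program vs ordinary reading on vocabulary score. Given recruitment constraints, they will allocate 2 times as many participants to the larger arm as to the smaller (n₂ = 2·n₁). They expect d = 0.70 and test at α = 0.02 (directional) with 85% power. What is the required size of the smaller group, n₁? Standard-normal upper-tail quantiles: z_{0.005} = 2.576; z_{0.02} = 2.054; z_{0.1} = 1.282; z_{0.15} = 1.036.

With allocation ratio k = n₂/n₁ = 2, Var(x̄₁−x̄₂) = σ²(1/n₁ + 1/(k·n₁)) = σ²·(k+1)/(k·n₁).
So n₁ = (1 + 1/k)·((z_{α} + z_β)/d)² = 1.500 × (3.090/0.70)².
n₁ = 1.500 × 19.49 = 29.2.
Round up: n₁ = 30, giving n₂ = 2 × 30 = 60.

n₁ = 30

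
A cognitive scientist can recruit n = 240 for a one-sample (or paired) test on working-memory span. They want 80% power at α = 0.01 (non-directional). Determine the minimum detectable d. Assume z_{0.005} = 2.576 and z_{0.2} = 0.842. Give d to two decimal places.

d_min ≈ 0.22

For a single sample (or paired design) of n = 240: d_min = (z_{α/2} + z_β)/√n.
z-sum = 2.576 + 0.842 = 3.418.
d_min = 3.418 / √240 = 3.418 / 15.492 = 0.221.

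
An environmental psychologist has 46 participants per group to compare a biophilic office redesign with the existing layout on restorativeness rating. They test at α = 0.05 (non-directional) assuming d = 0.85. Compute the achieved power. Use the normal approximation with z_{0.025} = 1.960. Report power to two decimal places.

For two equal groups, power = Φ(d·√(n/2) − z_{α/2}).
d·√(n/2) = 0.85 × √(46/2) = 0.85 × 4.796 = 4.076.
z_β = 4.076 − 1.960 = 2.116.
Power = Φ(2.116) = 0.983.

power ≈ 0.98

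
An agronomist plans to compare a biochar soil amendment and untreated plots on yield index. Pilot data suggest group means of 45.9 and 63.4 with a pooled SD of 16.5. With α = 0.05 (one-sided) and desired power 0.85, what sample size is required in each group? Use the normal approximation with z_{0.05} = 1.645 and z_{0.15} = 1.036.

Cohen's d = |M₁ − M₂| / SD_pooled = |45.9 − 63.4| / 16.5 = 17.5 / 16.5 = 1.061.
For two independent groups with equal n: n = 2·((z_{α} + z_β) / d)².
z_{α} + z_β = 1.645 + 1.036 = 2.681.
n = 2 × (2.681 / 1.061)² = 2 × 2.527² = 2 × 6.39 = 12.8.
Round up to the next whole participant.

n = 13 per group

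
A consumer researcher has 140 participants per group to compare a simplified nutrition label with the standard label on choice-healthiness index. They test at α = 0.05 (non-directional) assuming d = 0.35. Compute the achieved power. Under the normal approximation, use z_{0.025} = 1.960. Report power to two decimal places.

power ≈ 0.83

For two equal groups, power = Φ(d·√(n/2) − z_{α/2}).
d·√(n/2) = 0.35 × √(140/2) = 0.35 × 8.367 = 2.928.
z_β = 2.928 − 1.960 = 0.968.
Power = Φ(0.968) = 0.834.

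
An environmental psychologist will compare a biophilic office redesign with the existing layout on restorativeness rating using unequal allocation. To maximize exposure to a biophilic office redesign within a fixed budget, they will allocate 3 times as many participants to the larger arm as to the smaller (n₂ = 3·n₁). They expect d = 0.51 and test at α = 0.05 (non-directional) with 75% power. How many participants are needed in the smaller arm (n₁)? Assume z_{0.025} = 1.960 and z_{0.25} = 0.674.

With allocation ratio k = n₂/n₁ = 3, Var(x̄₁−x̄₂) = σ²(1/n₁ + 1/(k·n₁)) = σ²·(k+1)/(k·n₁).
So n₁ = (1 + 1/k)·((z_{α/2} + z_β)/d)² = 1.333 × (2.634/0.51)².
n₁ = 1.333 × 26.67 = 35.6.
Round up: n₁ = 36, giving n₂ = 3 × 36 = 108.

n₁ = 36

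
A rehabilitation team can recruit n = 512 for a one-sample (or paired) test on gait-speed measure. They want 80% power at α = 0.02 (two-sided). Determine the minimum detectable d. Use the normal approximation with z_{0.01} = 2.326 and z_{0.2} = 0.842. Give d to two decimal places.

For a single sample (or paired design) of n = 512: d_min = (z_{α/2} + z_β)/√n.
z-sum = 2.326 + 0.842 = 3.168.
d_min = 3.168 / √512 = 3.168 / 22.627 = 0.140.

d_min ≈ 0.14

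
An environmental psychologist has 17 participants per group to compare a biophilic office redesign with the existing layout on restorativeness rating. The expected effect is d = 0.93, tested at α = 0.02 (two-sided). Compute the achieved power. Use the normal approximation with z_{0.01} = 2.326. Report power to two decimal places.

power ≈ 0.65

For two equal groups, power = Φ(d·√(n/2) − z_{α/2}).
d·√(n/2) = 0.93 × √(17/2) = 0.93 × 2.915 = 2.711.
z_β = 2.711 − 2.326 = 0.385.
Power = Φ(0.385) = 0.650.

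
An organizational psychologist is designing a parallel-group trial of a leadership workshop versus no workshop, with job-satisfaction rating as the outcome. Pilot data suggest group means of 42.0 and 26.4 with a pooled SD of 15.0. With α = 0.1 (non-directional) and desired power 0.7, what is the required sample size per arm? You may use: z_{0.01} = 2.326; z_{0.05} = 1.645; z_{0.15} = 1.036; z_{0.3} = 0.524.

Cohen's d = |M₁ − M₂| / SD_pooled = |42.0 − 26.4| / 15.0 = 15.6 / 15.0 = 1.040.
For two independent groups with equal n: n = 2·((z_{α/2} + z_β) / d)².
z_{α/2} + z_β = 1.645 + 0.524 = 2.169.
n = 2 × (2.169 / 1.040)² = 2 × 2.086² = 2 × 4.35 = 8.7.
Round up to the next whole participant.

n = 9 per group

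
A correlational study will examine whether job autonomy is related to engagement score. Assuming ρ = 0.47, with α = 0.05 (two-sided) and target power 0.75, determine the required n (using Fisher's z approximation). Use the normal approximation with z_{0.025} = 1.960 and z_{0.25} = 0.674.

n = 30

Fisher's z: C = ½·ln((1+r)/(1−r)) = ½·ln(2.7736) = 0.5101.
n = ((z_{α/2} + z_β)/C)² + 3.
(1.960 + 0.674) / 0.5101 = 2.634 / 0.5101 = 5.164.
n = 5.164² + 3 = 26.66 + 3 = 29.7.
Round up.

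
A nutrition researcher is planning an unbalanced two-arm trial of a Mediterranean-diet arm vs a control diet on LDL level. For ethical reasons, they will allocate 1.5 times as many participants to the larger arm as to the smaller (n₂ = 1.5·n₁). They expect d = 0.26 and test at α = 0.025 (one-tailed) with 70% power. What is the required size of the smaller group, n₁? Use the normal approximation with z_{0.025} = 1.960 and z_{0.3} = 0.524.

With allocation ratio k = n₂/n₁ = 1.5, Var(x̄₁−x̄₂) = σ²(1/n₁ + 1/(k·n₁)) = σ²·(k+1)/(k·n₁).
So n₁ = (1 + 1/k)·((z_{α} + z_β)/d)² = 1.667 × (2.484/0.26)².
n₁ = 1.667 × 91.28 = 152.1.
Round up: n₁ = 153, giving n₂ = ⌈1.5 × 153⌉ = ⌈229.5⌉ = 230.

n₁ = 153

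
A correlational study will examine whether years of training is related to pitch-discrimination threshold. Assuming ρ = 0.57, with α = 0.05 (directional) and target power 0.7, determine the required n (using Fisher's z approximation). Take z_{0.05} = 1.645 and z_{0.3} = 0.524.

Fisher's z: C = ½·ln((1+r)/(1−r)) = ½·ln(3.6512) = 0.6475.
n = ((z_{α} + z_β)/C)² + 3.
(1.645 + 0.524) / 0.6475 = 2.169 / 0.6475 = 3.350.
n = 3.350² + 3 = 11.22 + 3 = 14.2.
Round up.

n = 15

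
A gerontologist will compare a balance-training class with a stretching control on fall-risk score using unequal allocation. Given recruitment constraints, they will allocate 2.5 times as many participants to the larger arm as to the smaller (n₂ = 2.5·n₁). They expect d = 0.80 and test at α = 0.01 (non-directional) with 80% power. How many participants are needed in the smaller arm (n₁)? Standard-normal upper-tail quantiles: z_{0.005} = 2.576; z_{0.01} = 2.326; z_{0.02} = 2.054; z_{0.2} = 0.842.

n₁ = 26

With allocation ratio k = n₂/n₁ = 2.5, Var(x̄₁−x̄₂) = σ²(1/n₁ + 1/(k·n₁)) = σ²·(k+1)/(k·n₁).
So n₁ = (1 + 1/k)·((z_{α/2} + z_β)/d)² = 1.400 × (3.418/0.80)².
n₁ = 1.400 × 18.25 = 25.6.
Round up: n₁ = 26, giving n₂ = 2.5 × 26 = 65.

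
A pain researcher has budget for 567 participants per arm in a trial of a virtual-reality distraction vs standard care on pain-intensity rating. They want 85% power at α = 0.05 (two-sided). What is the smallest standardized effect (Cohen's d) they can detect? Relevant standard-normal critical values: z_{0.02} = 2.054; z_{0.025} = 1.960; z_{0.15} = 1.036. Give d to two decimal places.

d_min ≈ 0.18

For two independent groups of n = 567 each: d_min = (z_{α/2} + z_β)·√(2/n).
z-sum = 1.960 + 1.036 = 2.996.
d_min = 2.996 × √(2/567) = 2.996 × 0.0594 = 0.178.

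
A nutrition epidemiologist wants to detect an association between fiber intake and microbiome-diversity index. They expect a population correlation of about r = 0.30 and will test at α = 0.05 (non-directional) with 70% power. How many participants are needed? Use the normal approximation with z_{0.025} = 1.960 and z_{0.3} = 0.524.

n = 68

Fisher's z: C = ½·ln((1+r)/(1−r)) = ½·ln(1.8571) = 0.3095.
n = ((z_{α/2} + z_β)/C)² + 3.
(1.960 + 0.524) / 0.3095 = 2.484 / 0.3095 = 8.026.
n = 8.026² + 3 = 64.41 + 3 = 67.4.
Round up.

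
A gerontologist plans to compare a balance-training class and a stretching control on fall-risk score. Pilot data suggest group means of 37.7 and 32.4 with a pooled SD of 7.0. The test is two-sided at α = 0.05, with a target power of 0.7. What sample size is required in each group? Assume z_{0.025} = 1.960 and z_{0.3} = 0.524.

n = 22 per group

Cohen's d = |M₁ − M₂| / SD_pooled = |37.7 − 32.4| / 7.0 = 5.3 / 7.0 = 0.757.
For two independent groups with equal n: n = 2·((z_{α/2} + z_β) / d)².
z_{α/2} + z_β = 1.960 + 0.524 = 2.484.
n = 2 × (2.484 / 0.757)² = 2 × 3.281² = 2 × 10.77 = 21.5.
Round up to the next whole participant.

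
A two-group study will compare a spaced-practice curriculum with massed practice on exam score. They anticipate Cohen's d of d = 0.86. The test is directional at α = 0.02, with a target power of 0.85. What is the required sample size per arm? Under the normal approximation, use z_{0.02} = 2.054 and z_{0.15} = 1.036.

n = 26 per group

For two independent groups with equal n: n = 2·((z_{α} + z_β) / d)².
z_{α} + z_β = 2.054 + 1.036 = 3.090.
n = 2 × (3.090 / 0.86)² = 2 × 3.593² = 2 × 12.91 = 25.8.
Round up to the next whole participant.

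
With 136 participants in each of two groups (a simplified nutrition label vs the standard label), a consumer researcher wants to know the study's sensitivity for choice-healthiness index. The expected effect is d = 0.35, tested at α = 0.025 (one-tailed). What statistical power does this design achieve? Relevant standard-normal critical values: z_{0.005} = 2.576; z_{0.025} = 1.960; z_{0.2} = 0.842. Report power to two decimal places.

For two equal groups, power = Φ(d·√(n/2) − z_{α}).
d·√(n/2) = 0.35 × √(136/2) = 0.35 × 8.246 = 2.886.
z_β = 2.886 − 1.960 = 0.926.
Power = Φ(0.926) = 0.823.

power ≈ 0.82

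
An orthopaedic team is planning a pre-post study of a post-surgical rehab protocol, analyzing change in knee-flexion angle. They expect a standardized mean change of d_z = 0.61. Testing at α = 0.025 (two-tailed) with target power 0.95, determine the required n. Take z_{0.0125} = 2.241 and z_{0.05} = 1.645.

For a paired (one-sample on differences) test: n = ((z_{α/2} + z_β) / d)².
z_{α/2} + z_β = 2.241 + 1.645 = 3.886.
n = (3.886 / 0.61)² = 6.370² = 40.58.
Round up.

n = 41 pairs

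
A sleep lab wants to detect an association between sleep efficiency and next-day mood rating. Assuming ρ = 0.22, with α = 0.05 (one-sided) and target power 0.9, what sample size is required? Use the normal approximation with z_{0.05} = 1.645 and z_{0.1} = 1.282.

Fisher's z: C = ½·ln((1+r)/(1−r)) = ½·ln(1.5641) = 0.2237.
n = ((z_{α} + z_β)/C)² + 3.
(1.645 + 1.282) / 0.2237 = 2.927 / 0.2237 = 13.084.
n = 13.084² + 3 = 171.20 + 3 = 174.2.
Round up.

n = 175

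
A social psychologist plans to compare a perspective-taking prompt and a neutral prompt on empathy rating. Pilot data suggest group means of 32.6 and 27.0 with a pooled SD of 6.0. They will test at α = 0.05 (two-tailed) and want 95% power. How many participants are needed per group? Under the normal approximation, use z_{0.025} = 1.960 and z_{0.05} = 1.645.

n = 30 per group

Cohen's d = |M₁ − M₂| / SD_pooled = |32.6 − 27.0| / 6.0 = 5.6 / 6.0 = 0.933.
For two independent groups with equal n: n = 2·((z_{α/2} + z_β) / d)².
z_{α/2} + z_β = 1.960 + 1.645 = 3.605.
n = 2 × (3.605 / 0.933)² = 2 × 3.864² = 2 × 14.93 = 29.9.
Round up to the next whole participant.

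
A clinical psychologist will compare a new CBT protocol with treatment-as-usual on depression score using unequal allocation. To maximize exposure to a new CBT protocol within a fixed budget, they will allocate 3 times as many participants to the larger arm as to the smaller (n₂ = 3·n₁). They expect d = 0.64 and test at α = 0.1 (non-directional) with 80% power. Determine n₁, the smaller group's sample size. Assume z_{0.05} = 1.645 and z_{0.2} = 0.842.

n₁ = 21

With allocation ratio k = n₂/n₁ = 3, Var(x̄₁−x̄₂) = σ²(1/n₁ + 1/(k·n₁)) = σ²·(k+1)/(k·n₁).
So n₁ = (1 + 1/k)·((z_{α/2} + z_β)/d)² = 1.333 × (2.487/0.64)².
n₁ = 1.333 × 15.10 = 20.1.
Round up: n₁ = 21, giving n₂ = 3 × 21 = 63.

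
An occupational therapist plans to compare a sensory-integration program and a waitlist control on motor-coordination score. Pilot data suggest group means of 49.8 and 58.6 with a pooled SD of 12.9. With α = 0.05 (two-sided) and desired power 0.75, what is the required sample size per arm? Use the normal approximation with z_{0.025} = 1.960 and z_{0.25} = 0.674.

Cohen's d = |M₁ − M₂| / SD_pooled = |49.8 − 58.6| / 12.9 = 8.8 / 12.9 = 0.682.
For two independent groups with equal n: n = 2·((z_{α/2} + z_β) / d)².
z_{α/2} + z_β = 1.960 + 0.674 = 2.634.
n = 2 × (2.634 / 0.682)² = 2 × 3.862² = 2 × 14.92 = 29.8.
Round up to the next whole participant.

n = 30 per group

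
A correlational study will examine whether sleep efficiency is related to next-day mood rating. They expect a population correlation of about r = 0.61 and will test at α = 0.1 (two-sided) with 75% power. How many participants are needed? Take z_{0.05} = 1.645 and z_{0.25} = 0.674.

Fisher's z: C = ½·ln((1+r)/(1−r)) = ½·ln(4.1282) = 0.7089.
n = ((z_{α/2} + z_β)/C)² + 3.
(1.645 + 0.674) / 0.7089 = 2.319 / 0.7089 = 3.271.
n = 3.271² + 3 = 10.70 + 3 = 13.7.
Round up.

n = 14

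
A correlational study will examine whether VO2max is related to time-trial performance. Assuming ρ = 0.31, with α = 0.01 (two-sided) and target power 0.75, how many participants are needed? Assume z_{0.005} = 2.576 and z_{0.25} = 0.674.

n = 106

Fisher's z: C = ½·ln((1+r)/(1−r)) = ½·ln(1.8986) = 0.3205.
n = ((z_{α/2} + z_β)/C)² + 3.
(2.576 + 0.674) / 0.3205 = 3.250 / 0.3205 = 10.140.
n = 10.140² + 3 = 102.83 + 3 = 105.8.
Round up.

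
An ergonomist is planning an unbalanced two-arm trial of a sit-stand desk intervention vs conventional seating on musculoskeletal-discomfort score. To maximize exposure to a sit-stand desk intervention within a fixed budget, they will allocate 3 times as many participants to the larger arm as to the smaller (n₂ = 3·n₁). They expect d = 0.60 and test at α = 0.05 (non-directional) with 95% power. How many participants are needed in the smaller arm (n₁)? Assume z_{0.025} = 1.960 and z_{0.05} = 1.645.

n₁ = 49

With allocation ratio k = n₂/n₁ = 3, Var(x̄₁−x̄₂) = σ²(1/n₁ + 1/(k·n₁)) = σ²·(k+1)/(k·n₁).
So n₁ = (1 + 1/k)·((z_{α/2} + z_β)/d)² = 1.333 × (3.605/0.60)².
n₁ = 1.333 × 36.10 = 48.1.
Round up: n₁ = 49, giving n₂ = 3 × 49 = 147.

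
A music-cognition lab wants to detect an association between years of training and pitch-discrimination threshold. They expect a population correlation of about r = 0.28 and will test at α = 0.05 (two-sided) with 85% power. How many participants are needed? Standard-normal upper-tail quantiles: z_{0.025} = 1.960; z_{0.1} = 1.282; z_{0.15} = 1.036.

Fisher's z: C = ½·ln((1+r)/(1−r)) = ½·ln(1.7778) = 0.2877.
n = ((z_{α/2} + z_β)/C)² + 3.
(1.960 + 1.036) / 0.2877 = 2.996 / 0.2877 = 10.414.
n = 10.414² + 3 = 108.44 + 3 = 111.4.
Round up.

n = 112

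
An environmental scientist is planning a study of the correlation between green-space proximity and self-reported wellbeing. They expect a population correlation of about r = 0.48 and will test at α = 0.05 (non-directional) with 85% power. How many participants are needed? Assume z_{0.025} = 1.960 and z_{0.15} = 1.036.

Fisher's z: C = ½·ln((1+r)/(1−r)) = ½·ln(2.8462) = 0.5230.
n = ((z_{α/2} + z_β)/C)² + 3.
(1.960 + 1.036) / 0.5230 = 2.996 / 0.5230 = 5.728.
n = 5.728² + 3 = 32.82 + 3 = 35.8.
Round up.

n = 36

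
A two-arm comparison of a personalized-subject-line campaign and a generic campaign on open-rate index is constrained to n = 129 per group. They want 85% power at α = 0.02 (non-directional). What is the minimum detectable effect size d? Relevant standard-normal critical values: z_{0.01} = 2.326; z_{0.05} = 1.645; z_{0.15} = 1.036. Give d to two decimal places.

For two independent groups of n = 129 each: d_min = (z_{α/2} + z_β)·√(2/n).
z-sum = 2.326 + 1.036 = 3.362.
d_min = 3.362 × √(2/129) = 3.362 × 0.1245 = 0.419.

d_min ≈ 0.42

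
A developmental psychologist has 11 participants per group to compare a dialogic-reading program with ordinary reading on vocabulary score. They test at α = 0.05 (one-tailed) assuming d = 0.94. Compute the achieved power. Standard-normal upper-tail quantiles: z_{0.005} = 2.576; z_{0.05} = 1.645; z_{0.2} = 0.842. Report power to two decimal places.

For two equal groups, power = Φ(d·√(n/2) − z_{α}).
d·√(n/2) = 0.94 × √(11/2) = 0.94 × 2.345 = 2.204.
z_β = 2.204 − 1.645 = 0.559.
Power = Φ(0.559) = 0.712.

power ≈ 0.71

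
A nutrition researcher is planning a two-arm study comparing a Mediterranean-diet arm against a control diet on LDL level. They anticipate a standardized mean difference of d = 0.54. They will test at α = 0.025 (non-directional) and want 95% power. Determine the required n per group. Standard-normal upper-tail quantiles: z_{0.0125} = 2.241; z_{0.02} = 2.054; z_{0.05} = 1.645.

For two independent groups with equal n: n = 2·((z_{α/2} + z_β) / d)².
z_{α/2} + z_β = 2.241 + 1.645 = 3.886.
n = 2 × (3.886 / 0.54)² = 2 × 7.196² = 2 × 51.79 = 103.6.
Round up to the next whole participant.

n = 104 per group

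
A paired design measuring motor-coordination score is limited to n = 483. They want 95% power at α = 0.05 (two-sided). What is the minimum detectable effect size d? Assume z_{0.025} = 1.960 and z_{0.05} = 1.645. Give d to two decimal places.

d_min ≈ 0.16

For a single sample (or paired design) of n = 483: d_min = (z_{α/2} + z_β)/√n.
z-sum = 1.960 + 1.645 = 3.605.
d_min = 3.605 / √483 = 3.605 / 21.977 = 0.164.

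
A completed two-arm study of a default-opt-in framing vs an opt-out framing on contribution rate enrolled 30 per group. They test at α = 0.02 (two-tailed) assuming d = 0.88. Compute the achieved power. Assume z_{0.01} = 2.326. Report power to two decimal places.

power ≈ 0.86

For two equal groups, power = Φ(d·√(n/2) − z_{α/2}).
d·√(n/2) = 0.88 × √(30/2) = 0.88 × 3.873 = 3.408.
z_β = 3.408 − 2.326 = 1.082.
Power = Φ(1.082) = 0.860.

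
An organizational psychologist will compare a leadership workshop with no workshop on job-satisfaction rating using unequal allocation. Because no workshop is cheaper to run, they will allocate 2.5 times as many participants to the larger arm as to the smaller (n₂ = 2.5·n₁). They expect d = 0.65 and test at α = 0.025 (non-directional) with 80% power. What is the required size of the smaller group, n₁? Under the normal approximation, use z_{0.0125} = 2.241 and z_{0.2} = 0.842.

n₁ = 32

With allocation ratio k = n₂/n₁ = 2.5, Var(x̄₁−x̄₂) = σ²(1/n₁ + 1/(k·n₁)) = σ²·(k+1)/(k·n₁).
So n₁ = (1 + 1/k)·((z_{α/2} + z_β)/d)² = 1.400 × (3.083/0.65)².
n₁ = 1.400 × 22.50 = 31.5.
Round up: n₁ = 32, giving n₂ = 2.5 × 32 = 80.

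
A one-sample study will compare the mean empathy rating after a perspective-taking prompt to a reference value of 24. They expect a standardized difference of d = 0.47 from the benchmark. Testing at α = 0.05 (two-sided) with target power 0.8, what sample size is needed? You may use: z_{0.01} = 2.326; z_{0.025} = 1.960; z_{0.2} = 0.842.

n = 36

For a one-sample test: n = ((z_{α/2} + z_β) / d)².
z_{α/2} + z_β = 1.960 + 0.842 = 2.802.
n = (2.802 / 0.47)² = 5.962² = 35.54.
Round up.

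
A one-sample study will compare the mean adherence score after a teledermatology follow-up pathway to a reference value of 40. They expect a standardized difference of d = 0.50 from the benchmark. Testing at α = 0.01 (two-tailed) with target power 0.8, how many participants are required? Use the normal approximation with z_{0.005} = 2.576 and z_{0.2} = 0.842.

n = 47

For a one-sample test: n = ((z_{α/2} + z_β) / d)².
z_{α/2} + z_β = 2.576 + 0.842 = 3.418.
n = (3.418 / 0.50)² = 6.836² = 46.73.
Round up.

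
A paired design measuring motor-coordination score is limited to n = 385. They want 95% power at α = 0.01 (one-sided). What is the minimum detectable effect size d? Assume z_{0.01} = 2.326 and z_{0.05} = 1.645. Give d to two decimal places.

For a single sample (or paired design) of n = 385: d_min = (z_{α} + z_β)/√n.
z-sum = 2.326 + 1.645 = 3.971.
d_min = 3.971 / √385 = 3.971 / 19.621 = 0.202.

d_min ≈ 0.20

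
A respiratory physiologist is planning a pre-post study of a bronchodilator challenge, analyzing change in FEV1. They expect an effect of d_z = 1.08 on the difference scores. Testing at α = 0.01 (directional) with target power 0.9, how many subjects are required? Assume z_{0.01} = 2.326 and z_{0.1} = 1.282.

n = 12 pairs

For a paired (one-sample on differences) test: n = ((z_{α} + z_β) / d)².
z_{α} + z_β = 2.326 + 1.282 = 3.608.
n = (3.608 / 1.08)² = 3.341² = 11.16.
Round up.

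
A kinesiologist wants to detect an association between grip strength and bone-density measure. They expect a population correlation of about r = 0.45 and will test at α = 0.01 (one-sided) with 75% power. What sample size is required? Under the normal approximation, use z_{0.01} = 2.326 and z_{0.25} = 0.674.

Fisher's z: C = ½·ln((1+r)/(1−r)) = ½·ln(2.6364) = 0.4847.
n = ((z_{α} + z_β)/C)² + 3.
(2.326 + 0.674) / 0.4847 = 3.000 / 0.4847 = 6.189.
n = 6.189² + 3 = 38.31 + 3 = 41.3.
Round up.

n = 42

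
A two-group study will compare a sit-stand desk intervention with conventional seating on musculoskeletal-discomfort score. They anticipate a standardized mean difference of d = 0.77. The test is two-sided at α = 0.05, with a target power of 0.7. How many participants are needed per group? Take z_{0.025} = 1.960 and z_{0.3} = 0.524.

n = 21 per group

For two independent groups with equal n: n = 2·((z_{α/2} + z_β) / d)².
z_{α/2} + z_β = 1.960 + 0.524 = 2.484.
n = 2 × (2.484 / 0.77)² = 2 × 3.226² = 2 × 10.41 = 20.8.
Round up to the next whole participant.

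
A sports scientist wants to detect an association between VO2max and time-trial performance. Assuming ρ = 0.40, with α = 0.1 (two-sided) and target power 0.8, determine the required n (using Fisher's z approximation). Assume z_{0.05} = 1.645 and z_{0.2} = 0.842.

n = 38

Fisher's z: C = ½·ln((1+r)/(1−r)) = ½·ln(2.3333) = 0.4236.
n = ((z_{α/2} + z_β)/C)² + 3.
(1.645 + 0.842) / 0.4236 = 2.487 / 0.4236 = 5.871.
n = 5.871² + 3 = 34.47 + 3 = 37.5.
Round up.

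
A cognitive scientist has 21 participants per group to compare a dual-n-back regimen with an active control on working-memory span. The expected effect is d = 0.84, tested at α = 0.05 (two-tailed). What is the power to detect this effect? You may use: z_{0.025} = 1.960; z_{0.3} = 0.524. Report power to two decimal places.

power ≈ 0.78

For two equal groups, power = Φ(d·√(n/2) − z_{α/2}).
d·√(n/2) = 0.84 × √(21/2) = 0.84 × 3.240 = 2.722.
z_β = 2.722 − 1.960 = 0.762.
Power = Φ(0.762) = 0.777.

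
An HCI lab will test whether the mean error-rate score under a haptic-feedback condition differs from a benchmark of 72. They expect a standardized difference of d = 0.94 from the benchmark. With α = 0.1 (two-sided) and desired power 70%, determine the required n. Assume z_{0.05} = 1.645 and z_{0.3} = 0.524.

n = 6

For a one-sample test: n = ((z_{α/2} + z_β) / d)².
z_{α/2} + z_β = 1.645 + 0.524 = 2.169.
n = (2.169 / 0.94)² = 2.307² = 5.32.
Round up.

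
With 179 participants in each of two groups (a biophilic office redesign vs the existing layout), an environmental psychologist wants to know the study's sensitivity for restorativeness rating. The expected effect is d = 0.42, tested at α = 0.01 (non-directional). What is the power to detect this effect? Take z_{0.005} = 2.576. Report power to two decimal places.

For two equal groups, power = Φ(d·√(n/2) − z_{α/2}).
d·√(n/2) = 0.42 × √(179/2) = 0.42 × 9.460 = 3.973.
z_β = 3.973 − 2.576 = 1.397.
Power = Φ(1.397) = 0.919.

power ≈ 0.92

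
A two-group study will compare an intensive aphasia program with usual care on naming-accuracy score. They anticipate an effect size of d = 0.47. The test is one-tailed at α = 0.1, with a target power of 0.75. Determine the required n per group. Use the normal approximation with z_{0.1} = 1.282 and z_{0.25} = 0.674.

n = 35 per group

For two independent groups with equal n: n = 2·((z_{α} + z_β) / d)².
z_{α} + z_β = 1.282 + 0.674 = 1.956.
n = 2 × (1.956 / 0.47)² = 2 × 4.162² = 2 × 17.32 = 34.6.
Round up to the next whole participant.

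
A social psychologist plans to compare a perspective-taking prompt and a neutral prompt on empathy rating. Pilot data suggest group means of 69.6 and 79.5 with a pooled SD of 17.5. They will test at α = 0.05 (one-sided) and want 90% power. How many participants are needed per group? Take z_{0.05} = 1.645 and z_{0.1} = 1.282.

Cohen's d = |M₁ − M₂| / SD_pooled = |69.6 − 79.5| / 17.5 = 9.9 / 17.5 = 0.566.
For two independent groups with equal n: n = 2·((z_{α} + z_β) / d)².
z_{α} + z_β = 1.645 + 1.282 = 2.927.
n = 2 × (2.927 / 0.566)² = 2 × 5.171² = 2 × 26.74 = 53.5.
Round up to the next whole participant.

n = 54 per group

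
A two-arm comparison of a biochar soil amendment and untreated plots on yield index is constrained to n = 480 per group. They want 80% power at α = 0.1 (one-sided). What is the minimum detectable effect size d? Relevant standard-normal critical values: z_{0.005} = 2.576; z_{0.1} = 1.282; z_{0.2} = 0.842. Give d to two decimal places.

d_min ≈ 0.14

For two independent groups of n = 480 each: d_min = (z_{α} + z_β)·√(2/n).
z-sum = 1.282 + 0.842 = 2.124.
d_min = 2.124 × √(2/480) = 2.124 × 0.0645 = 0.137.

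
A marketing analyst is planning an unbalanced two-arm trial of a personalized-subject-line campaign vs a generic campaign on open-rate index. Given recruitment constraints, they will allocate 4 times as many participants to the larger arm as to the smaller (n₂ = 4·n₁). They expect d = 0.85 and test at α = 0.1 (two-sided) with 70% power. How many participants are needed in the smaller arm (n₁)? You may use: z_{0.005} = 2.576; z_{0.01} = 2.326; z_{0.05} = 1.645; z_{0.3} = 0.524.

n₁ = 9

With allocation ratio k = n₂/n₁ = 4, Var(x̄₁−x̄₂) = σ²(1/n₁ + 1/(k·n₁)) = σ²·(k+1)/(k·n₁).
So n₁ = (1 + 1/k)·((z_{α/2} + z_β)/d)² = 1.250 × (2.169/0.85)².
n₁ = 1.250 × 6.51 = 8.1.
Round up: n₁ = 9, giving n₂ = 4 × 9 = 36.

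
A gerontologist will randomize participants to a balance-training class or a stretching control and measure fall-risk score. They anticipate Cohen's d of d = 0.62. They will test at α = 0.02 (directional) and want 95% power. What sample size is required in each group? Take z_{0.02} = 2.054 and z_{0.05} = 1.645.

For two independent groups with equal n: n = 2·((z_{α} + z_β) / d)².
z_{α} + z_β = 2.054 + 1.645 = 3.699.
n = 2 × (3.699 / 0.62)² = 2 × 5.966² = 2 × 35.59 = 71.2.
Round up to the next whole participant.

n = 72 per group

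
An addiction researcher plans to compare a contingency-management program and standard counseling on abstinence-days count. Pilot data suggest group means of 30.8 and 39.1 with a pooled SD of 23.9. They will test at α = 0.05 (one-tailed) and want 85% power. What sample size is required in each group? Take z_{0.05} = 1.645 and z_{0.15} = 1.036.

n = 120 per group

Cohen's d = |M₁ − M₂| / SD_pooled = |30.8 − 39.1| / 23.9 = 8.3 / 23.9 = 0.347.
For two independent groups with equal n: n = 2·((z_{α} + z_β) / d)².
z_{α} + z_β = 1.645 + 1.036 = 2.681.
n = 2 × (2.681 / 0.347)² = 2 × 7.726² = 2 × 59.69 = 119.4.
Round up to the next whole participant.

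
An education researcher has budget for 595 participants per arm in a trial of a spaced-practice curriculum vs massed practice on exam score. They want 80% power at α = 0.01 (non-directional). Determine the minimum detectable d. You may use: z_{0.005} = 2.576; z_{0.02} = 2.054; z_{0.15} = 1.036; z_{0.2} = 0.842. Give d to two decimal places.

d_min ≈ 0.20

For two independent groups of n = 595 each: d_min = (z_{α/2} + z_β)·√(2/n).
z-sum = 2.576 + 0.842 = 3.418.
d_min = 3.418 × √(2/595) = 3.418 × 0.0580 = 0.198.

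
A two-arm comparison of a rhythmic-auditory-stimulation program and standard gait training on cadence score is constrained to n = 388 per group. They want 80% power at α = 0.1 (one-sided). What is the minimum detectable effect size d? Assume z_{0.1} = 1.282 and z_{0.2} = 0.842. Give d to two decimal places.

d_min ≈ 0.15

For two independent groups of n = 388 each: d_min = (z_{α} + z_β)·√(2/n).
z-sum = 1.282 + 0.842 = 2.124.
d_min = 2.124 × √(2/388) = 2.124 × 0.0718 = 0.152.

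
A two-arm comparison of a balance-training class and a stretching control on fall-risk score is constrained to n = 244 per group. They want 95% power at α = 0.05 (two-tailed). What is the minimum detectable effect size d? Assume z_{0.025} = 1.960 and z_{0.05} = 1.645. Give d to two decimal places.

For two independent groups of n = 244 each: d_min = (z_{α/2} + z_β)·√(2/n).
z-sum = 1.960 + 1.645 = 3.605.
d_min = 3.605 × √(2/244) = 3.605 × 0.0905 = 0.326.

d_min ≈ 0.33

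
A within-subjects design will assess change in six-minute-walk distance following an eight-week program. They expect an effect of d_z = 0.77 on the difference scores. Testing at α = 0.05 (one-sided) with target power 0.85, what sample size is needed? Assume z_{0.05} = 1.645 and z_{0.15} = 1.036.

For a paired (one-sample on differences) test: n = ((z_{α} + z_β) / d)².
z_{α} + z_β = 1.645 + 1.036 = 2.681.
n = (2.681 / 0.77)² = 3.482² = 12.12.
Round up.

n = 13 pairs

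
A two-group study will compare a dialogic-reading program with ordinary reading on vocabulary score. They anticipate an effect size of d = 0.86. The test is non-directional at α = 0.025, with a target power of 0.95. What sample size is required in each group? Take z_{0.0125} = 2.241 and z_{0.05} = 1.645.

For two independent groups with equal n: n = 2·((z_{α/2} + z_β) / d)².
z_{α/2} + z_β = 2.241 + 1.645 = 3.886.
n = 2 × (3.886 / 0.86)² = 2 × 4.519² = 2 × 20.42 = 40.8.
Round up to the next whole participant.

n = 41 per group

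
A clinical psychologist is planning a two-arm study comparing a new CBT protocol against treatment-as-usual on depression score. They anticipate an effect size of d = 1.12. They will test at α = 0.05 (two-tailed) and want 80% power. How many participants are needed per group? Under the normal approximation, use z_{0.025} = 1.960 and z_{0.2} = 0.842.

n = 13 per group

For two independent groups with equal n: n = 2·((z_{α/2} + z_β) / d)².
z_{α/2} + z_β = 1.960 + 0.842 = 2.802.
n = 2 × (2.802 / 1.12)² = 2 × 2.502² = 2 × 6.26 = 12.5.
Round up to the next whole participant.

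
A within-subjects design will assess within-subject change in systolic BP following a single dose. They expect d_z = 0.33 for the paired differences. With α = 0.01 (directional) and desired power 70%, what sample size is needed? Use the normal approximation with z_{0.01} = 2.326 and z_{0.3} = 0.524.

n = 75 pairs

For a paired (one-sample on differences) test: n = ((z_{α} + z_β) / d)².
z_{α} + z_β = 2.326 + 0.524 = 2.850.
n = (2.850 / 0.33)² = 8.636² = 74.59.
Round up.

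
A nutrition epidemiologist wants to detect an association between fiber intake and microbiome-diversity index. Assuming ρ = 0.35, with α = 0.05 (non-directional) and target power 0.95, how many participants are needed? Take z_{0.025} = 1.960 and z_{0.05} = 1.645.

Fisher's z: C = ½·ln((1+r)/(1−r)) = ½·ln(2.0769) = 0.3654.
n = ((z_{α/2} + z_β)/C)² + 3.
(1.960 + 1.645) / 0.3654 = 3.605 / 0.3654 = 9.866.
n = 9.866² + 3 = 97.34 + 3 = 100.3.
Round up.

n = 101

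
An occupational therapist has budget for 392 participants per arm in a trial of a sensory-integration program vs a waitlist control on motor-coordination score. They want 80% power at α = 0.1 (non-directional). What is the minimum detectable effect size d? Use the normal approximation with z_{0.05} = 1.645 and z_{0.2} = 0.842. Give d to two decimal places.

For two independent groups of n = 392 each: d_min = (z_{α/2} + z_β)·√(2/n).
z-sum = 1.645 + 0.842 = 2.487.
d_min = 2.487 × √(2/392) = 2.487 × 0.0714 = 0.178.

d_min ≈ 0.18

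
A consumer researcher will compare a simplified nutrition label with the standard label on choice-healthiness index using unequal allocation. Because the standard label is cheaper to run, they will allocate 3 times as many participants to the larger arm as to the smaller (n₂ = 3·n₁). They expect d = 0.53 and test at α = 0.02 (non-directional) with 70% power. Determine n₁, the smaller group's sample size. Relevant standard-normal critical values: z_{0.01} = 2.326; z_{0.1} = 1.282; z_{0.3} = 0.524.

With allocation ratio k = n₂/n₁ = 3, Var(x̄₁−x̄₂) = σ²(1/n₁ + 1/(k·n₁)) = σ²·(k+1)/(k·n₁).
So n₁ = (1 + 1/k)·((z_{α/2} + z_β)/d)² = 1.333 × (2.850/0.53)².
n₁ = 1.333 × 28.92 = 38.6.
Round up: n₁ = 39, giving n₂ = 3 × 39 = 117.

n₁ = 39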